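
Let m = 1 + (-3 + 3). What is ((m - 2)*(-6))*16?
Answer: 96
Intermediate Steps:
m = 1 (m = 1 + 0 = 1)
((m - 2)*(-6))*16 = ((1 - 2)*(-6))*16 = -1*(-6)*16 = 6*16 = 96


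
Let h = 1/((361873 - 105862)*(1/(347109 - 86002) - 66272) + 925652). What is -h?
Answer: 37301/632827703580767 ≈ 5.8943e-11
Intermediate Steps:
h = -37301/632827703580767 (h = 1/(256011*(1/261107 - 66272) + 925652) = 1/(256011*(-17304083103/261107) + 925652) = 1/(-632862231326019/37301 + 925652) = 1/(-632827703580767/37301) = -37301/632827703580767 ≈ -5.8943e-11)
-h = -1*(-37301/632827703580767) = 37301/632827703580767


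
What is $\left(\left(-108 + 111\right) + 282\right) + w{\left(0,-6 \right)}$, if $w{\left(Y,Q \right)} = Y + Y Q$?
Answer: $285$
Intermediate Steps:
$w{\left(Y,Q \right)} = Y + Q Y$
$\left(\left(-108 + 111\right) + 282\right) + w{\left(0,-6 \right)} = \left(\left(-108 + 111\right) + 282\right) + 0 \left(1 - 6\right) = \left(3 + 282\right) + 0 \left(-5\right) = 285 + 0 = 285$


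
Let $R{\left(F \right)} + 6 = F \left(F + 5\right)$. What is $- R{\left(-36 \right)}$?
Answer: $-1110$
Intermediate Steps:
$R{\left(F \right)} = -6 + F \left(5 + F\right)$ ($R{\left(F \right)} = -6 + F \left(F + 5\right) = -6 + F \left(5 + F\right)$)
$- R{\left(-36 \right)} = - (-6 + \left(-36\right)^{2} + 5 \left(-36\right)) = - (-6 + 1296 - 180) = \left(-1\right) 1110 = -1110$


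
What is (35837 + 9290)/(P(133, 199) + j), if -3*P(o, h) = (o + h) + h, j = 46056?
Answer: 45127/45879 ≈ 0.98361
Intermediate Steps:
P(o, h) = -2*h/3 - o/3 (P(o, h) = -((o + h) + h)/3 = -((h + o) + h)/3 = -(o + 2*h)/3 = -2*h/3 - o/3)
(35837 + 9290)/(P(133, 199) + j) = (35837 + 9290)/((-⅔*199 - ⅓*133) + 46056) = 45127/((-398/3 - 133/3) + 46056) = 45127/(-177 + 46056) = 45127/45879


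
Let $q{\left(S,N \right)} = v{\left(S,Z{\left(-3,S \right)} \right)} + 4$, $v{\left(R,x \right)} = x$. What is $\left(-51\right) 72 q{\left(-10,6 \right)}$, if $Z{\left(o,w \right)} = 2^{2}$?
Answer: $-29376$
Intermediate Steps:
$Z{\left(o,w \right)} = 4$
$q{\left(S,N \right)} = 8$ ($q{\left(S,N \right)} = 4 + 4 = 8$)
$\left(-51\right) 72 q{\left(-10,6 \right)} = \left(-51\right) 72 \cdot 8 = \left(-3672\right) 8 = -29376$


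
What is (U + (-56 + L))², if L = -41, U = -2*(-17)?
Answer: 3969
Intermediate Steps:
U = 34
(U + (-56 + L))² = (34 + (-56 - 41))² = (34 - 97)² = (-63)² = 3969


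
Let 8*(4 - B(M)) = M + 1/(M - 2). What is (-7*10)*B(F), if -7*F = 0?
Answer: -2275/8 ≈ -284.38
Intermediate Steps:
F = 0 (F = -⅐*0 = 0)
B(M) = 4 - M/8 - 1/(8*(-2 + M)) (B(M) = 4 - (M + 1/(M - 2))/8 = 4 - (M + 1/(-2 + M))/8 = 4 + (-M/8 - 1/(8*(-2 + M))) = 4 - M/8 - 1/(8*(-2 + M)))
(-7*10)*B(F) = (-7*10)*((-65 - 1*0² + 34*0)/(8*(-2 + 0))) = -35*(-65 - 1*0 + 0)/(4*(-2)) = -35*(-1)*(-65 + 0 + 0)/(4*2) = -35*(-1)*(-65)/(4*2) = -70*65/16 = -2275/8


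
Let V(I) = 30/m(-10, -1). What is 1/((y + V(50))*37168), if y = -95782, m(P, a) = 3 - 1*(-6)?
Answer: -3/10679704448 ≈ -2.8091e-10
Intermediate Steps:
m(P, a) = 9 (m(P, a) = 3 + 6 = 9)
V(I) = 10/3 (V(I) = 30/9 = 30*(1/9) = 10/3)
1/((y + V(50))*37168) = 1/((-95782 + 10/3)*37168) = (1/37168)/(-287336/3) = -3/287336*1/37168 = -3/10679704448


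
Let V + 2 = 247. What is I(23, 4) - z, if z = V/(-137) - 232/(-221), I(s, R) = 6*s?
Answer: 4200587/30277 ≈ 138.74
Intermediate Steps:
V = 245 (V = -2 + 247 = 245)
z = -22361/30277 (z = 245/(-137) - 232/(-221) = 245*(-1/137) - 232*(-1/221) = -245/137 + 232/221 = -22361/30277 ≈ -0.73855)
I(23, 4) - z = 6*23 - 1*(-22361/30277) = 138 + 22361/30277 = 4200587/30277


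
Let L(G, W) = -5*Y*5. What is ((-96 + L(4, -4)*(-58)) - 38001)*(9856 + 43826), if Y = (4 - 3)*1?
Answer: -1967284254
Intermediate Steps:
Y = 1 (Y = 1*1 = 1)
L(G, W) = -25 (L(G, W) = -5*1*5 = -5*5 = -25)
((-96 + L(4, -4)*(-58)) - 38001)*(9856 + 43826) = ((-96 - 25*(-58)) - 38001)*(9856 + 43826) = ((-96 + 1450) - 38001)*53682 = (1354 - 38001)*53682 = -36647*53682 = -1967284254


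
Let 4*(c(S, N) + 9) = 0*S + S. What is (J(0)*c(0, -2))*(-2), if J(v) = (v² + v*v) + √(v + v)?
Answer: 0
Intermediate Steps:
c(S, N) = -9 + S/4 (c(S, N) = -9 + (0*S + S)/4 = -9 + (0 + S)/4 = -9 + S/4)
J(v) = 2*v² + √2*√v (J(v) = (v² + v²) + √(2*v) = 2*v² + √2*√v)
(J(0)*c(0, -2))*(-2) = ((2*0² + √2*√0)*(-9 + (¼)*0))*(-2) = ((2*0 + √2*0)*(-9 + 0))*(-2) = ((0 + 0)*(-9))*(-2) = (0*(-9))*(-2) = 0*(-2) = 0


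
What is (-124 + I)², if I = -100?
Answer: 50176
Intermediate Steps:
(-124 + I)² = (-124 - 100)² = (-224)² = 50176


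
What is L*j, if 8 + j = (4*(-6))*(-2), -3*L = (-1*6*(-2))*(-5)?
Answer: 800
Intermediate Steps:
L = 20 (L = --1*6*(-2)*(-5)/3 = -(-6*(-2))*(-5)/3 = -4*(-5) = -1/3*(-60) = 20)
j = 40 (j = -8 + (4*(-6))*(-2) = -8 - 24*(-2) = -8 + 48 = 40)
L*j = 20*40 = 800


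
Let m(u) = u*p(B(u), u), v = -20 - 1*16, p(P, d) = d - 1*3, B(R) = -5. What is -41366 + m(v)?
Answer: -39962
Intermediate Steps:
p(P, d) = -3 + d (p(P, d) = d - 3 = -3 + d)
v = -36 (v = -20 - 16 = -36)
m(u) = u*(-3 + u)
-41366 + m(v) = -41366 - 36*(-3 - 36) = -41366 - 36*(-39) = -41366 + 1404 = -39962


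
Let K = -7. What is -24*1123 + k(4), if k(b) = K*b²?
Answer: -27064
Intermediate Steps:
k(b) = -7*b²
-24*1123 + k(4) = -24*1123 - 7*4² = -26952 - 7*16 = -26952 - 112 = -27064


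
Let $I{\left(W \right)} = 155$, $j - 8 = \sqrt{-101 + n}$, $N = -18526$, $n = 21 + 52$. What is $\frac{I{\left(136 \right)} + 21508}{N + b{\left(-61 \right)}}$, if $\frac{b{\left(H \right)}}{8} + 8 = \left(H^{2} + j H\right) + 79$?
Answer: $\frac{85633839}{34586434} + \frac{5285772 i \sqrt{7}}{17293217} \approx 2.4759 + 0.80869 i$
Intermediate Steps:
$n = 73$
$j = 8 + 2 i \sqrt{7}$ ($j = 8 + \sqrt{-101 + 73} = 8 + \sqrt{-28} = 8 + 2 i \sqrt{7} \approx 8.0 + 5.2915 i$)
$b{\left(H \right)} = 568 + 8 H^{2} + 8 H \left(8 + 2 i \sqrt{7}\right)$ ($b{\left(H \right)} = -64 + 8 \left(\left(H^{2} + \left(8 + 2 i \sqrt{7}\right) H\right) + 79\right) = -64 + 8 \left(\left(H^{2} + H \left(8 + 2 i \sqrt{7}\right)\right) + 79\right) = -64 + 8 \left(79 + H^{2} + H \left(8 + 2 i \sqrt{7}\right)\right) = -64 + \left(632 + 8 H^{2} + 8 H \left(8 + 2 i \sqrt{7}\right)\right) = 568 + 8 H^{2} + 8 H \left(8 + 2 i \sqrt{7}\right)$)
$\frac{I{\left(136 \right)} + 21508}{N + b{\left(-61 \right)}} = \frac{155 + 21508}{-18526 + \left(568 + 8 \left(-61\right)^{2} + 16 \left(-61\right) \left(4 + i \sqrt{7}\right)\right)} = \frac{21663}{-18526 + \left(568 + 8 \cdot 3721 - \left(3904 + 976 i \sqrt{7}\right)\right)} = \frac{21663}{-18526 + \left(568 + 29768 - \left(3904 + 976 i \sqrt{7}\right)\right)} = \frac{21663}{-18526 + \left(26432 - 976 i \sqrt{7}\right)} = \frac{21663}{7906 - 976 i \sqrt{7}}$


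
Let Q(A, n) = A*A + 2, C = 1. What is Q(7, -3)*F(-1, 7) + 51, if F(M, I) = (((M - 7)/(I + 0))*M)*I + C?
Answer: 510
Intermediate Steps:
Q(A, n) = 2 + A² (Q(A, n) = A² + 2 = 2 + A²)
F(M, I) = 1 + M*(-7 + M) (F(M, I) = (((M - 7)/(I + 0))*M)*I + 1 = (((-7 + M)/I)*M)*I + 1 = (M*(-7 + M)/I)*I + 1 = M*(-7 + M) + 1 = 1 + M*(-7 + M))
Q(7, -3)*F(-1, 7) + 51 = (2 + 7²)*(1 + (-1)² - 7*(-1)) + 51 = (2 + 49)*(1 + 1 + 7) + 51 = 51*9 + 51 = 459 + 51 = 510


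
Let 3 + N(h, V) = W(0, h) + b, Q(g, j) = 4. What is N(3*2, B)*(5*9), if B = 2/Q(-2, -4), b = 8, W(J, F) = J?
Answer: 225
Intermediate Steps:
B = ½ (B = 2/4 = 2*(¼) = ½ ≈ 0.50000)
N(h, V) = 5 (N(h, V) = -3 + (0 + 8) = -3 + 8 = 5)
N(3*2, B)*(5*9) = 5*(5*9) = 5*45 = 225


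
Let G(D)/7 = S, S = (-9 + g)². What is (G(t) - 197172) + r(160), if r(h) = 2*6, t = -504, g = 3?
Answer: -196908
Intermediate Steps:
S = 36 (S = (-9 + 3)² = (-6)² = 36)
G(D) = 252 (G(D) = 7*36 = 252)
r(h) = 12
(G(t) - 197172) + r(160) = (252 - 197172) + 12 = -196920 + 12 = -196908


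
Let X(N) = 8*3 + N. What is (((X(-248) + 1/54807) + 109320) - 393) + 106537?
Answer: 11796658681/54807 ≈ 2.1524e+5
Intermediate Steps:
X(N) = 24 + N
(((X(-248) + 1/54807) + 109320) - 393) + 106537 = ((((24 - 248) + 1/54807) + 109320) - 393) + 106537 = (((-224 + 1/54807) + 109320) - 393) + 106537 = ((-12276767/54807 + 109320) - 393) + 106537 = (5979224473/54807 - 393) + 106537 = 5957685322/54807 + 106537 = 11796658681/54807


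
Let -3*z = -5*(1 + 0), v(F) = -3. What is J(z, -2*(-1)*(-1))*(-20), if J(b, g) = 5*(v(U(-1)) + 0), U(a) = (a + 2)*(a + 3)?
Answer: 300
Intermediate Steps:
U(a) = (2 + a)*(3 + a)
z = 5/3 (z = -(-5)*(1 + 0)/3 = -(-5)/3 = -1/3*(-5) = 5/3 ≈ 1.6667)
J(b, g) = -15 (J(b, g) = 5*(-3 + 0) = 5*(-3) = -15)
J(z, -2*(-1)*(-1))*(-20) = -15*(-20) = 300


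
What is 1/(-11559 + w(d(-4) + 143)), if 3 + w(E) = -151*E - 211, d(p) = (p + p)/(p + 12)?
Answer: -1/33215 ≈ -3.0107e-5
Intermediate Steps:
d(p) = 2*p/(12 + p) (d(p) = (2*p)/(12 + p) = 2*p/(12 + p))
w(E) = -214 - 151*E (w(E) = -3 + (-151*E - 211) = -3 + (-211 - 151*E) = -214 - 151*E)
1/(-11559 + w(d(-4) + 143)) = 1/(-11559 + (-214 - 151*(2*(-4)/(12 - 4) + 143))) = 1/(-11559 + (-214 - 151*(2*(-4)/8 + 143))) = 1/(-11559 + (-214 - 151*(2*(-4)*(⅛) + 143))) = 1/(-11559 + (-214 - 151*(-1 + 143))) = 1/(-11559 + (-214 - 151*142)) = 1/(-11559 + (-214 - 21442)) = 1/(-11559 - 21656) = 1/(-33215) = -1/33215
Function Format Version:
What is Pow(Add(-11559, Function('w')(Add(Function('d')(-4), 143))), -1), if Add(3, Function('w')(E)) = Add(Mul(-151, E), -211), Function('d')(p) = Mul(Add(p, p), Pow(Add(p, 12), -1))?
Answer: Rational(-1, 33215) ≈ -3.0107e-5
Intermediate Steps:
Function('d')(p) = Mul(2, p, Pow(Add(12, p), -1)) (Function('d')(p) = Mul(Mul(2, p), Pow(Add(12, p), -1)) = Mul(2, p, Pow(Add(12, p), -1)))
Function('w')(E) = Add(-214, Mul(-151, E)) (Function('w')(E) = Add(-3, Add(Mul(-151, E), -211)) = Add(-3, Add(-211, Mul(-151, E))) = Add(-214, Mul(-151, E)))
Pow(Add(-11559, Function('w')(Add(Function('d')(-4), 143))), -1) = Pow(Add(-11559, Add(-214, Mul(-151, Add(Mul(2, -4, Pow(Add(12, -4), -1)), 143)))), -1) = Pow(Add(-11559, Add(-214, Mul(-151, Add(Mul(2, -4, Pow(8, -1)), 143)))), -1) = Pow(Add(-11559, Add(-214, Mul(-151, Add(Mul(2, -4, Rational(1, 8)), 143)))), -1) = Pow(Add(-11559, Add(-214, Mul(-151, Add(-1, 143)))), -1) = Pow(Add(-11559, Add(-214, Mul(-151, 142))), -1) = Pow(Add(-11559, Add(-214, -21442)), -1) = Pow(Add(-11559, -21656), -1) = Pow(-33215, -1) = Rational(-1, 33215)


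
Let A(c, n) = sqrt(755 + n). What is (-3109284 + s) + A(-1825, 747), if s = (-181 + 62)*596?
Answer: -3180208 + sqrt(1502) ≈ -3.1802e+6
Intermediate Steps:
s = -70924 (s = -119*596 = -70924)
(-3109284 + s) + A(-1825, 747) = (-3109284 - 70924) + sqrt(755 + 747) = -3180208 + sqrt(1502)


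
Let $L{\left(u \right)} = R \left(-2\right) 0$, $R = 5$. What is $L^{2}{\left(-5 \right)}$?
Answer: $0$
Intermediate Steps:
$L{\left(u \right)} = 0$ ($L{\left(u \right)} = 5 \left(-2\right) 0 = \left(-10\right) 0 = 0$)
$L^{2}{\left(-5 \right)} = 0^{2} = 0$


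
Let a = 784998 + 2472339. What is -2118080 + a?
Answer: 1139257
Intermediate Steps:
a = 3257337
-2118080 + a = -2118080 + 3257337 = 1139257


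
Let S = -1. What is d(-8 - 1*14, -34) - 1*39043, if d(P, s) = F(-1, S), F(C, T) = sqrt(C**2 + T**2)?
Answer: -39043 + sqrt(2) ≈ -39042.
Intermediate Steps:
d(P, s) = sqrt(2) (d(P, s) = sqrt((-1)**2 + (-1)**2) = sqrt(1 + 1) = sqrt(2))
d(-8 - 1*14, -34) - 1*39043 = sqrt(2) - 1*39043 = sqrt(2) - 39043 = -39043 + sqrt(2)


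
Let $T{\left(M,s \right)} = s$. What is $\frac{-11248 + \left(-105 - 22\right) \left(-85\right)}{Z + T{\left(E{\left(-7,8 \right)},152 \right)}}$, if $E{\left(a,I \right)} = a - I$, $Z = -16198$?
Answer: $\frac{453}{16046} \approx 0.028231$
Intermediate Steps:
$\frac{-11248 + \left(-105 - 22\right) \left(-85\right)}{Z + T{\left(E{\left(-7,8 \right)},152 \right)}} = \frac{-11248 + \left(-105 - 22\right) \left(-85\right)}{-16198 + 152} = \frac{-11248 - -10795}{-16046} = \left(-11248 + 10795\right) \left(- \frac{1}{16046}\right) = \left(-453\right) \left(- \frac{1}{16046}\right) = \frac{453}{16046}$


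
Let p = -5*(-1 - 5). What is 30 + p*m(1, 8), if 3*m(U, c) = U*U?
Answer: 40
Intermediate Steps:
m(U, c) = U**2/3 (m(U, c) = (U*U)/3 = U**2/3)
p = 30 (p = -5*(-6) = 30)
30 + p*m(1, 8) = 30 + 30*((1/3)*1**2) = 30 + 30*((1/3)*1) = 30 + 30*(1/3) = 30 + 10 = 40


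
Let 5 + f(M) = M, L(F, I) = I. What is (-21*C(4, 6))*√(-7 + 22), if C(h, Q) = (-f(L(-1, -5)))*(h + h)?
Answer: -1680*√15 ≈ -6506.6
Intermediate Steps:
f(M) = -5 + M
C(h, Q) = 20*h (C(h, Q) = (-(-5 - 5))*(h + h) = (-1*(-10))*(2*h) = 10*(2*h) = 20*h)
(-21*C(4, 6))*√(-7 + 22) = (-420*4)*√(-7 + 22) = (-21*80)*√15 = -1680*√15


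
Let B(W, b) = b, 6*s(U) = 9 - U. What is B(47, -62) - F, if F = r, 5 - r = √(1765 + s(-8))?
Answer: -67 + √63642/6 ≈ -24.954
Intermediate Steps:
s(U) = 3/2 - U/6 (s(U) = (9 - U)/6 = 3/2 - U/6)
r = 5 - √63642/6 (r = 5 - √(1765 + (3/2 - ⅙*(-8))) = 5 - √(1765 + (3/2 + 4/3)) = 5 - √(1765 + 17/6) = 5 - √(10607/6) = 5 - √63642/6 ≈ -37.046)
F = 5 - √63642/6 ≈ -37.046
B(47, -62) - F = -62 - (5 - √63642/6) = -62 + (-5 + √63642/6) = -67 + √63642/6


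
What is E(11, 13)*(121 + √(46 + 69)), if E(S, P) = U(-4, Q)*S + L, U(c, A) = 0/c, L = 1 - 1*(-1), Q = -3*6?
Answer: 242 + 2*√115 ≈ 263.45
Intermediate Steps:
Q = -18
L = 2 (L = 1 + 1 = 2)
U(c, A) = 0
E(S, P) = 2 (E(S, P) = 0*S + 2 = 0 + 2 = 2)
E(11, 13)*(121 + √(46 + 69)) = 2*(121 + √(46 + 69)) = 2*(121 + √115) = 242 + 2*√115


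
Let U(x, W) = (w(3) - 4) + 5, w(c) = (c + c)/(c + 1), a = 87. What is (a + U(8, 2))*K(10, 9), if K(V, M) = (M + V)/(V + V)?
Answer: 3401/40 ≈ 85.025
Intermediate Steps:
w(c) = 2*c/(1 + c) (w(c) = (2*c)/(1 + c) = 2*c/(1 + c))
U(x, W) = 5/2 (U(x, W) = (2*3/(1 + 3) - 4) + 5 = (2*3/4 - 4) + 5 = (2*3*(1/4) - 4) + 5 = (3/2 - 4) + 5 = -5/2 + 5 = 5/2)
K(V, M) = (M + V)/(2*V) (K(V, M) = (M + V)/((2*V)) = (M + V)*(1/(2*V)) = (M + V)/(2*V))
(a + U(8, 2))*K(10, 9) = (87 + 5/2)*((1/2)*(9 + 10)/10) = 179*((1/2)*(1/10)*19)/2 = (179/2)*(19/20) = 3401/40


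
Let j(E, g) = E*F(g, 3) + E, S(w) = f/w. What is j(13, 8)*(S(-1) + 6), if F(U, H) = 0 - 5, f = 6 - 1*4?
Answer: -208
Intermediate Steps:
f = 2 (f = 6 - 4 = 2)
F(U, H) = -5
S(w) = 2/w
j(E, g) = -4*E (j(E, g) = E*(-5) + E = -5*E + E = -4*E)
j(13, 8)*(S(-1) + 6) = (-4*13)*(2/(-1) + 6) = -52*(2*(-1) + 6) = -52*(-2 + 6) = -52*4 = -208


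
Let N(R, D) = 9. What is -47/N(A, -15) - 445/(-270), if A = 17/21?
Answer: -193/54 ≈ -3.5741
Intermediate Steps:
A = 17/21 (A = 17*(1/21) = 17/21 ≈ 0.80952)
-47/N(A, -15) - 445/(-270) = -47/9 - 445/(-270) = -47*⅑ - 445*(-1/270) = -47/9 + 89/54 = -193/54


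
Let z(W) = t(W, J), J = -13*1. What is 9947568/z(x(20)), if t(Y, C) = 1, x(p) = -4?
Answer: 9947568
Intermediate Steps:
J = -13
z(W) = 1
9947568/z(x(20)) = 9947568/1 = 9947568*1 = 9947568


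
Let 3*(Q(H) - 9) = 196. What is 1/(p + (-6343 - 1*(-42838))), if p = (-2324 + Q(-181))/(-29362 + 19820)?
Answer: 28626/1044712619 ≈ 2.7401e-5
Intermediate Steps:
Q(H) = 223/3 (Q(H) = 9 + (⅓)*196 = 9 + 196/3 = 223/3)
p = 6749/28626 (p = (-2324 + 223/3)/(-29362 + 19820) = -6749/3/(-9542) = -6749/3*(-1/9542) = 6749/28626 ≈ 0.23576)
1/(p + (-6343 - 1*(-42838))) = 1/(6749/28626 + (-6343 - 1*(-42838))) = 1/(6749/28626 + (-6343 + 42838)) = 1/(6749/28626 + 36495) = 1/(1044712619/28626) = 28626/1044712619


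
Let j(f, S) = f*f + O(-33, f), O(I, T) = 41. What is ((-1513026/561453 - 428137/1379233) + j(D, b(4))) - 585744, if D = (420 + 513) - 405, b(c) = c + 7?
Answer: -79224192020928550/258124835183 ≈ -3.0692e+5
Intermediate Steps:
b(c) = 7 + c
D = 528 (D = 933 - 405 = 528)
j(f, S) = 41 + f² (j(f, S) = f*f + 41 = f² + 41 = 41 + f²)
((-1513026/561453 - 428137/1379233) + j(D, b(4))) - 585744 = ((-1513026/561453 - 428137/1379233) + (41 + 528²)) - 585744 = ((-1513026*1/561453 - 428137*1/1379233) + (41 + 278784)) - 585744 = ((-504342/187151 - 428137/1379233) + 278825) - 585744 = (-775731397373/258124835183 + 278825) - 585744 = 71970881438502602/258124835183 - 585744 = -79224192020928550/258124835183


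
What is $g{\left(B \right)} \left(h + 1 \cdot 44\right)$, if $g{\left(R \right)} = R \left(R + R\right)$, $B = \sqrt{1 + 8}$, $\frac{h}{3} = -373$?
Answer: $-19350$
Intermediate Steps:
$h = -1119$ ($h = 3 \left(-373\right) = -1119$)
$B = 3$ ($B = \sqrt{9} = 3$)
$g{\left(R \right)} = 2 R^{2}$ ($g{\left(R \right)} = R 2 R = 2 R^{2}$)
$g{\left(B \right)} \left(h + 1 \cdot 44\right) = 2 \cdot 3^{2} \left(-1119 + 1 \cdot 44\right) = 2 \cdot 9 \left(-1119 + 44\right) = 18 \left(-1075\right) = -19350$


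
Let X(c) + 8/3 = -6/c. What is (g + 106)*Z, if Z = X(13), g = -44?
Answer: -7564/39 ≈ -193.95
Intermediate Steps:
X(c) = -8/3 - 6/c
Z = -122/39 (Z = -8/3 - 6/13 = -122/39 ≈ -3.1282)
(g + 106)*Z = (-44 + 106)*(-122/39) = 62*(-122/39) = -7564/39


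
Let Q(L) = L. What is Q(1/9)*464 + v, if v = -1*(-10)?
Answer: 554/9 ≈ 61.556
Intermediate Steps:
v = 10
Q(1/9)*464 + v = 464/9 + 10 = 554/9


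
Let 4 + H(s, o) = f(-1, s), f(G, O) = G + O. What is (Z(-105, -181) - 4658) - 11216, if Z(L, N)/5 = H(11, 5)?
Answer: -15844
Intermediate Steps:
H(s, o) = -5 + s (H(s, o) = -4 + (-1 + s) = -5 + s)
Z(L, N) = 30 (Z(L, N) = 5*(-5 + 11) = 5*6 = 30)
(Z(-105, -181) - 4658) - 11216 = (30 - 4658) - 11216 = -4628 - 11216 = -15844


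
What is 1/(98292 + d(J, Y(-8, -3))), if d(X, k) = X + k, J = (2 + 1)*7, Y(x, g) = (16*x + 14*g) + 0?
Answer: 1/98143 ≈ 1.0189e-5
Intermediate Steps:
Y(x, g) = 14*g + 16*x (Y(x, g) = (14*g + 16*x) + 0 = 14*g + 16*x)
J = 21 (J = 3*7 = 21)
1/(98292 + d(J, Y(-8, -3))) = 1/(98292 + (21 + (14*(-3) + 16*(-8)))) = 1/(98292 + (21 + (-42 - 128))) = 1/(98292 + (21 - 170)) = 1/(98292 - 149) = 1/98143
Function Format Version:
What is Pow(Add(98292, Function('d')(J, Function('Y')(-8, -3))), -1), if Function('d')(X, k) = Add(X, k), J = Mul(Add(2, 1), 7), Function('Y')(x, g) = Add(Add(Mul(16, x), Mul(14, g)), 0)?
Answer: Rational(1, 98143) ≈ 1.0189e-5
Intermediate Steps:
Function('Y')(x, g) = Add(Mul(14, g), Mul(16, x)) (Function('Y')(x, g) = Add(Add(Mul(14, g), Mul(16, x)), 0) = Add(Mul(14, g), Mul(16, x)))
J = 21 (J = Mul(3, 7) = 21)
Pow(Add(98292, Function('d')(J, Function('Y')(-8, -3))), -1) = Pow(Add(98292, Add(21, Add(Mul(14, -3), Mul(16, -8)))), -1) = Pow(Add(98292, Add(21, Add(-42, -128))), -1) = Pow(Add(98292, Add(21, -170)), -1) = Pow(Add(98292, -149), -1) = Pow(98143, -1) = Rational(1, 98143)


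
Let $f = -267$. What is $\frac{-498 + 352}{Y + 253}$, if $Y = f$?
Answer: $\frac{73}{7} \approx 10.429$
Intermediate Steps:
$Y = -267$
$\frac{-498 + 352}{Y + 253} = \frac{-498 + 352}{-267 + 253} = - \frac{146}{-14} = \left(-146\right) \left(- \frac{1}{14}\right) = \frac{73}{7}$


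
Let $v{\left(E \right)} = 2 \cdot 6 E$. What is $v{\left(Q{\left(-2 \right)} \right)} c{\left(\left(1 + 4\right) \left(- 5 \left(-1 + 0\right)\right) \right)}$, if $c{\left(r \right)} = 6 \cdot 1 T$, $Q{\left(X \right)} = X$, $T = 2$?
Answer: $-288$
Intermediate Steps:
$v{\left(E \right)} = 12 E$
$c{\left(r \right)} = 12$ ($c{\left(r \right)} = 6 \cdot 1 \cdot 2 = 6 \cdot 2 = 12$)
$v{\left(Q{\left(-2 \right)} \right)} c{\left(\left(1 + 4\right) \left(- 5 \left(-1 + 0\right)\right) \right)} = 12 \left(-2\right) 12 = \left(-24\right) 12 = -288$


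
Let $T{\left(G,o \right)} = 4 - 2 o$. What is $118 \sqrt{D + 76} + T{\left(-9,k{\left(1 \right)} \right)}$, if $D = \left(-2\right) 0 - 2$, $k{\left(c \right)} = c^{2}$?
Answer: $2 + 118 \sqrt{74} \approx 1017.1$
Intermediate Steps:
$D = -2$ ($D = 0 - 2 = -2$)
$118 \sqrt{D + 76} + T{\left(-9,k{\left(1 \right)} \right)} = 118 \sqrt{-2 + 76} + \left(4 - 2 \cdot 1^{2}\right) = 118 \sqrt{74} + \left(4 - 2\right) = 118 \sqrt{74} + 2 = 2 + 118 \sqrt{74}$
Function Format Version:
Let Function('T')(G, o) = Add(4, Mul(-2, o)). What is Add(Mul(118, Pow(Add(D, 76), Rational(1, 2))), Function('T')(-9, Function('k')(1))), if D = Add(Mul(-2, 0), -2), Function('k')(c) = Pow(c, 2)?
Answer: Add(2, Mul(118, Pow(74, Rational(1, 2)))) ≈ 1017.1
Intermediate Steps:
D = -2 (D = Add(0, -2) = -2)
Add(Mul(118, Pow(Add(D, 76), Rational(1, 2))), Function('T')(-9, Function('k')(1))) = Add(Mul(118, Pow(Add(-2, 76), Rational(1, 2))), Add(4, Mul(-2, Pow(1, 2)))) = Add(Mul(118, Pow(74, Rational(1, 2))), Add(4, Mul(-2, 1))) = Add(Mul(118, Pow(74, Rational(1, 2))), Add(4, -2)) = Add(Mul(118, Pow(74, Rational(1, 2))), 2) = Add(2, Mul(118, Pow(74, Rational(1, 2))))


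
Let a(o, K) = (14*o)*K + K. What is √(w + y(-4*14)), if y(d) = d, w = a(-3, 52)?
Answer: 2*I*√547 ≈ 46.776*I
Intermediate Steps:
a(o, K) = K + 14*K*o (a(o, K) = 14*K*o + K = K + 14*K*o)
w = -2132 (w = 52*(1 + 14*(-3)) = 52*(1 - 42) = 52*(-41) = -2132)
√(w + y(-4*14)) = √(-2132 - 4*14) = √(-2132 - 56) = √(-2188) = 2*I*√547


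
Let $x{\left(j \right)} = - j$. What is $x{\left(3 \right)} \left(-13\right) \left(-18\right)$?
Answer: $-702$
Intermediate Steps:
$x{\left(3 \right)} \left(-13\right) \left(-18\right) = \left(-1\right) 3 \left(-13\right) \left(-18\right) = \left(-3\right) \left(-13\right) \left(-18\right) = 39 \left(-18\right) = -702$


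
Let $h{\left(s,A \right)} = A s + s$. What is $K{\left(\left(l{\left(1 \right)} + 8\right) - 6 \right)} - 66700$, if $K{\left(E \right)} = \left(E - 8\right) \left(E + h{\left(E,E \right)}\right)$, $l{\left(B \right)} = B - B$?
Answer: $-66748$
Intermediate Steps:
$l{\left(B \right)} = 0$
$h{\left(s,A \right)} = s + A s$
$K{\left(E \right)} = \left(-8 + E\right) \left(E + E \left(1 + E\right)\right)$ ($K{\left(E \right)} = \left(E - 8\right) \left(E + E \left(1 + E\right)\right) = \left(-8 + E\right) \left(E + E \left(1 + E\right)\right)$)
$K{\left(\left(l{\left(1 \right)} + 8\right) - 6 \right)} - 66700 = \left(\left(0 + 8\right) - 6\right) \left(-16 + \left(\left(0 + 8\right) - 6\right)^{2} - 6 \left(\left(0 + 8\right) - 6\right)\right) - 66700 = \left(8 - 6\right) \left(-16 + \left(8 - 6\right)^{2} - 6 \left(8 - 6\right)\right) - 66700 = 2 \left(-16 + 2^{2} - 12\right) - 66700 = 2 \left(-16 + 4 - 12\right) - 66700 = 2 \left(-24\right) - 66700 = -48 - 66700 = -66748$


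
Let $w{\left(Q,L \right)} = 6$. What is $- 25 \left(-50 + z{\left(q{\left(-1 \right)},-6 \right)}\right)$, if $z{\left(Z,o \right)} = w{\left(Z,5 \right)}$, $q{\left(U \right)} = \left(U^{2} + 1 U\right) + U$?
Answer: $1100$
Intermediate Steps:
$q{\left(U \right)} = U^{2} + 2 U$ ($q{\left(U \right)} = \left(U^{2} + U\right) + U = \left(U + U^{2}\right) + U = U^{2} + 2 U$)
$z{\left(Z,o \right)} = 6$
$- 25 \left(-50 + z{\left(q{\left(-1 \right)},-6 \right)}\right) = - 25 \left(-50 + 6\right) = \left(-25\right) \left(-44\right) = 1100$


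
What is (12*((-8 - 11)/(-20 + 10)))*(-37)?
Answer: -4218/5 ≈ -843.60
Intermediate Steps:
(12*((-8 - 11)/(-20 + 10)))*(-37) = (12*(-19/(-10)))*(-37) = (12*(-19*(-⅒)))*(-37) = (12*(19/10))*(-37) = (114/5)*(-37) = -4218/5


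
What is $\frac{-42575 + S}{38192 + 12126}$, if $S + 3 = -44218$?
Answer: $- \frac{43398}{25159} \approx -1.7249$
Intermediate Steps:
$S = -44221$ ($S = -3 - 44218 = -44221$)
$\frac{-42575 + S}{38192 + 12126} = \frac{-42575 - 44221}{38192 + 12126} = - \frac{86796}{50318} = \left(-86796\right) \frac{1}{50318} = - \frac{43398}{25159}$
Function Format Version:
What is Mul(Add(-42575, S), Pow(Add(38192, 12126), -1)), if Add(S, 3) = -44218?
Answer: Rational(-43398, 25159) ≈ -1.7249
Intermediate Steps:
S = -44221 (S = Add(-3, -44218) = -44221)
Mul(Add(-42575, S), Pow(Add(38192, 12126), -1)) = Mul(Add(-42575, -44221), Pow(Add(38192, 12126), -1)) = Mul(-86796, Pow(50318, -1)) = Mul(-86796, Rational(1, 50318)) = Rational(-43398, 25159)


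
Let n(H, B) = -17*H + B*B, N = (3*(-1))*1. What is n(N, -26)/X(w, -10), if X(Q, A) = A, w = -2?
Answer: -727/10 ≈ -72.700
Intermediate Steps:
N = -3 (N = -3*1 = -3)
n(H, B) = B² - 17*H (n(H, B) = -17*H + B² = B² - 17*H)
n(N, -26)/X(w, -10) = ((-26)² - 17*(-3))/(-10) = (676 + 51)*(-⅒) = 727*(-⅒) = -727/10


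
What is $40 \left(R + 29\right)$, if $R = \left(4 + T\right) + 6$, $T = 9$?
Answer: $1920$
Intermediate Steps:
$R = 19$ ($R = \left(4 + 9\right) + 6 = 13 + 6 = 19$)
$40 \left(R + 29\right) = 40 \left(19 + 29\right) = 40 \cdot 48 = 1920$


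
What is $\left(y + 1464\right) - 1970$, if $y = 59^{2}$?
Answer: $2975$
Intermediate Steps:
$y = 3481$
$\left(y + 1464\right) - 1970 = \left(3481 + 1464\right) - 1970 = 4945 - 1970 = 2975$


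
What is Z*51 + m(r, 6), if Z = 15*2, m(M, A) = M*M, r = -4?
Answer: 1546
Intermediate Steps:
m(M, A) = M²
Z = 30
Z*51 + m(r, 6) = 30*51 + (-4)² = 1530 + 16 = 1546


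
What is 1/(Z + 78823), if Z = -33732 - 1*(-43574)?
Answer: 1/88665 ≈ 1.1278e-5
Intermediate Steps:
Z = 9842 (Z = -33732 + 43574 = 9842)
1/(Z + 78823) = 1/(9842 + 78823) = 1/88665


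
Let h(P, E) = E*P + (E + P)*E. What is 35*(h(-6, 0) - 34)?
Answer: -1190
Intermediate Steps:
h(P, E) = E*P + E*(E + P)
35*(h(-6, 0) - 34) = 35*(0*(0 + 2*(-6)) - 34) = 35*(0*(0 - 12) - 34) = 35*(0*(-12) - 34) = 35*(0 - 34) = 35*(-34) = -1190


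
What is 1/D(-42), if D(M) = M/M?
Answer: 1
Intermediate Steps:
D(M) = 1
1/D(-42) = 1/1 = 1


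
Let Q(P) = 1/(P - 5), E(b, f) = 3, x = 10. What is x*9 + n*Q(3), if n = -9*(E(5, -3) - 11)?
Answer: 54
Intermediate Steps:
Q(P) = 1/(-5 + P)
n = 72 (n = -9*(3 - 11) = -9*(-8) = 72)
x*9 + n*Q(3) = 10*9 + 72/(-5 + 3) = 90 + 72/(-2) = 90 + 72*(-1/2) = 90 - 36 = 54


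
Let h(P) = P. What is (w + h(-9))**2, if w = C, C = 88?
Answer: 6241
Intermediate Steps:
w = 88
(w + h(-9))**2 = (88 - 9)**2 = 79**2 = 6241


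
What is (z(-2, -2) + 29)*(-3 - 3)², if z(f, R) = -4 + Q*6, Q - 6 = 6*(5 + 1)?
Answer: 9972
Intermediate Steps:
Q = 42 (Q = 6 + 6*(5 + 1) = 6 + 6*6 = 6 + 36 = 42)
z(f, R) = 248 (z(f, R) = -4 + 42*6 = -4 + 252 = 248)
(z(-2, -2) + 29)*(-3 - 3)² = (248 + 29)*(-3 - 3)² = 277*(-6)² = 277*36 = 9972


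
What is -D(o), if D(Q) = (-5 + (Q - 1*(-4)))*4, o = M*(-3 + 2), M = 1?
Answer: 8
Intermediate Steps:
o = -1 (o = 1*(-3 + 2) = 1*(-1) = -1)
D(Q) = -4 + 4*Q (D(Q) = (-5 + (Q + 4))*4 = (-5 + (4 + Q))*4 = (-1 + Q)*4 = -4 + 4*Q)
-D(o) = -(-4 + 4*(-1)) = -(-4 - 4) = -1*(-8) = 8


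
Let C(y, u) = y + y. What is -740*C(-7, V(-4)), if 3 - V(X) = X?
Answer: 10360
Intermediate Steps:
V(X) = 3 - X
C(y, u) = 2*y
-740*C(-7, V(-4)) = -1480*(-7) = -740*(-14) = 10360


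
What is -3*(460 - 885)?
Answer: 1275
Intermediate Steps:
-3*(460 - 885) = -3*(-425) = 1275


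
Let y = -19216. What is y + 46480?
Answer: 27264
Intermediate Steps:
y + 46480 = -19216 + 46480 = 27264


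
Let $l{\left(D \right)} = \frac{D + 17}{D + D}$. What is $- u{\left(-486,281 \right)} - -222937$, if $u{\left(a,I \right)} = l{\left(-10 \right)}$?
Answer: $\frac{4458747}{20} \approx 2.2294 \cdot 10^{5}$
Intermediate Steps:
$l{\left(D \right)} = \frac{17 + D}{2 D}$
$u{\left(a,I \right)} = - \frac{7}{20}$ ($u{\left(a,I \right)} = \frac{17 - 10}{2 \left(-10\right)} = \frac{1}{2} \left(- \frac{1}{10}\right) 7 = - \frac{7}{20}$)
$- u{\left(-486,281 \right)} - -222937 = \left(-1\right) \left(- \frac{7}{20}\right) - -222937 = \frac{7}{20} + 222937 = \frac{4458747}{20}$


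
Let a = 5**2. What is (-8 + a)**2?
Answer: 289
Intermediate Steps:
a = 25
(-8 + a)**2 = (-8 + 25)**2 = 17**2 = 289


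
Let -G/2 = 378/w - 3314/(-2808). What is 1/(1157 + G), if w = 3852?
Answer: 75114/86714857 ≈ 0.00086622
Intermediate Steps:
G = -192041/75114 (G = -2*(378/3852 - 3314/(-2808)) = -2*(378*(1/3852) - 3314*(-1/2808)) = -2*(21/214 + 1657/1404) = -2*192041/150228 = -192041/75114 ≈ -2.5567)
1/(1157 + G) = 1/(1157 - 192041/75114) = 1/(86714857/75114) = 75114/86714857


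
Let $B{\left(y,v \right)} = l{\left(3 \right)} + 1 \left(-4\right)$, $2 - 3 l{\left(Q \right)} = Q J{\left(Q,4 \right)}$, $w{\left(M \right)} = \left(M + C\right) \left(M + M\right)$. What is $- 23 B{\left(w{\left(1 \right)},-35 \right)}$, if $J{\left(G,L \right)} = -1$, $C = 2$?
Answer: $\frac{161}{3} \approx 53.667$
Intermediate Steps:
$w{\left(M \right)} = 2 M \left(2 + M\right)$ ($w{\left(M \right)} = \left(M + 2\right) \left(M + M\right) = \left(2 + M\right) 2 M = 2 M \left(2 + M\right)$)
$l{\left(Q \right)} = \frac{2}{3} + \frac{Q}{3}$ ($l{\left(Q \right)} = \frac{2}{3} - \frac{Q \left(-1\right)}{3} = \frac{2}{3} - \frac{\left(-1\right) Q}{3} = \frac{2}{3} + \frac{Q}{3}$)
$B{\left(y,v \right)} = - \frac{7}{3}$ ($B{\left(y,v \right)} = \left(\frac{2}{3} + \frac{1}{3} \cdot 3\right) + 1 \left(-4\right) = \left(\frac{2}{3} + 1\right) - 4 = \frac{5}{3} - 4 = - \frac{7}{3}$)
$- 23 B{\left(w{\left(1 \right)},-35 \right)} = \left(-23\right) \left(- \frac{7}{3}\right) = \frac{161}{3}$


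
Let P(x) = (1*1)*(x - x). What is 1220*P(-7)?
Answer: 0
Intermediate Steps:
P(x) = 0 (P(x) = 1*0 = 0)
1220*P(-7) = 1220*0 = 0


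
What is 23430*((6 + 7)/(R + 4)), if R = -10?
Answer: -50765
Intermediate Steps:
23430*((6 + 7)/(R + 4)) = 23430*((6 + 7)/(-10 + 4)) = 23430*(13/(-6)) = 23430*(13*(-⅙)) = 23430*(-13/6) = -50765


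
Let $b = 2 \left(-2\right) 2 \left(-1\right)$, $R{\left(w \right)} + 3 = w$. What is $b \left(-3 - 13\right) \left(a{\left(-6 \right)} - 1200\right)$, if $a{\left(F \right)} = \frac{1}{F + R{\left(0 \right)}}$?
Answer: $\frac{1382528}{9} \approx 1.5361 \cdot 10^{5}$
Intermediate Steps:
$R{\left(w \right)} = -3 + w$
$b = 8$ ($b = \left(-4\right) \left(-2\right) = 8$)
$a{\left(F \right)} = \frac{1}{-3 + F}$ ($a{\left(F \right)} = \frac{1}{F + \left(-3 + 0\right)} = \frac{1}{F - 3} = \frac{1}{-3 + F}$)
$b \left(-3 - 13\right) \left(a{\left(-6 \right)} - 1200\right) = 8 \left(-3 - 13\right) \left(\frac{1}{-3 - 6} - 1200\right) = 8 \left(-16\right) \left(\frac{1}{-9} - 1200\right) = - 128 \left(- \frac{1}{9} - 1200\right) = \left(-128\right) \left(- \frac{10801}{9}\right) = \frac{1382528}{9}$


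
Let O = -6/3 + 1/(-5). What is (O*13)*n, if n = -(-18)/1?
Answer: -2574/5 ≈ -514.80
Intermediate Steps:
O = -11/5 (O = -6*⅓ + 1*(-⅕) = -2 - ⅕ = -11/5 ≈ -2.2000)
n = 18 (n = -(-18) = -1*(-18) = 18)
(O*13)*n = -11/5*13*18 = -143/5*18 = -2574/5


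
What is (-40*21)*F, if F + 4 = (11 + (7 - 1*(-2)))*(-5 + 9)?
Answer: -63840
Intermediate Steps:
F = 76 (F = -4 + (11 + (7 - 1*(-2)))*(-5 + 9) = -4 + (11 + (7 + 2))*4 = -4 + (11 + 9)*4 = -4 + 20*4 = -4 + 80 = 76)
(-40*21)*F = -40*21*76 = -840*76 = -63840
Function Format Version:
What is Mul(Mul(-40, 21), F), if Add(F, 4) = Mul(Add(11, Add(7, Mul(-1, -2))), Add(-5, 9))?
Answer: -63840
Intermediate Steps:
F = 76 (F = Add(-4, Mul(Add(11, Add(7, Mul(-1, -2))), Add(-5, 9))) = Add(-4, Mul(Add(11, Add(7, 2)), 4)) = Add(-4, Mul(Add(11, 9), 4)) = Add(-4, Mul(20, 4)) = Add(-4, 80) = 76)
Mul(Mul(-40, 21), F) = Mul(Mul(-40, 21), 76) = Mul(-840, 76) = -63840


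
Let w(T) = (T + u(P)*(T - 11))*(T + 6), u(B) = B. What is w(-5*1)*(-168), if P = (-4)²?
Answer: 43848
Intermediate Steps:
P = 16
w(T) = (-176 + 17*T)*(6 + T) (w(T) = (T + 16*(T - 11))*(T + 6) = (T + 16*(-11 + T))*(6 + T) = (T + (-176 + 16*T))*(6 + T) = (-176 + 17*T)*(6 + T))
w(-5*1)*(-168) = (-1056 - (-370) + 17*(-5*1)²)*(-168) = (-1056 - 74*(-5) + 17*(-5)²)*(-168) = (-1056 + 370 + 17*25)*(-168) = (-1056 + 370 + 425)*(-168) = -261*(-168) = 43848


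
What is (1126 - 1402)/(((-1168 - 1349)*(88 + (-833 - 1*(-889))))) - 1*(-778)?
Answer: 23498735/30204 ≈ 778.00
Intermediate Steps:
(1126 - 1402)/(((-1168 - 1349)*(88 + (-833 - 1*(-889))))) - 1*(-778) = -276*(-1/(2517*(88 + (-833 + 889)))) + 778 = -276*(-1/(2517*(88 + 56))) + 778 = -276/((-2517*144)) + 778 = -276/(-362448) + 778 = -276*(-1/362448) + 778 = 23/30204 + 778 = 23498735/30204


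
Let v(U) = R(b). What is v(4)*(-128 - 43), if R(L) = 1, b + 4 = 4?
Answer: -171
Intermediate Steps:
b = 0 (b = -4 + 4 = 0)
v(U) = 1
v(4)*(-128 - 43) = 1*(-128 - 43) = 1*(-171) = -171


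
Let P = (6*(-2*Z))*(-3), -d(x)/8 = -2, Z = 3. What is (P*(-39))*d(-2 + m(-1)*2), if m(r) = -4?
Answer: -67392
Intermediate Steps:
d(x) = 16 (d(x) = -8*(-2) = 16)
P = 108 (P = (6*(-2*3))*(-3) = (6*(-6))*(-3) = -36*(-3) = 108)
(P*(-39))*d(-2 + m(-1)*2) = (108*(-39))*16 = -4212*16 = -67392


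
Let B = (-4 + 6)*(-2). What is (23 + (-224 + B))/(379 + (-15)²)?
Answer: -205/604 ≈ -0.33940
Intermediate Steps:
B = -4 (B = 2*(-2) = -4)
(23 + (-224 + B))/(379 + (-15)²) = (23 + (-224 - 4))/(379 + (-15)²) = (23 - 228)/(379 + 225) = -205/604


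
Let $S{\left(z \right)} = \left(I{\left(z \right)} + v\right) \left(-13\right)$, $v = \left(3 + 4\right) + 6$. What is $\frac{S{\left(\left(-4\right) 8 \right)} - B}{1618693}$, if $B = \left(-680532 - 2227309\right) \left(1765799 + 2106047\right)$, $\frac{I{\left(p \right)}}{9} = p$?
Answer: $\frac{11258712548061}{1618693} \approx 6.9554 \cdot 10^{6}$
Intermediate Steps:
$I{\left(p \right)} = 9 p$
$v = 13$ ($v = 7 + 6 = 13$)
$B = -11258712544486$ ($B = \left(-2907841\right) 3871846 = -11258712544486$)
$S{\left(z \right)} = -169 - 117 z$ ($S{\left(z \right)} = \left(9 z + 13\right) \left(-13\right) = \left(13 + 9 z\right) \left(-13\right) = -169 - 117 z$)
$\frac{S{\left(\left(-4\right) 8 \right)} - B}{1618693} = \frac{\left(-169 - 117 \left(\left(-4\right) 8\right)\right) - -11258712544486}{1618693} = \left(\left(-169 - -3744\right) + 11258712544486\right) \frac{1}{1618693} = \left(\left(-169 + 3744\right) + 11258712544486\right) \frac{1}{1618693} = \left(3575 + 11258712544486\right) \frac{1}{1618693} = 11258712548061 \cdot \frac{1}{1618693} = \frac{11258712548061}{1618693}$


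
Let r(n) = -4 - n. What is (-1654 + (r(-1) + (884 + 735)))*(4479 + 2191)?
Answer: -253460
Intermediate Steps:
(-1654 + (r(-1) + (884 + 735)))*(4479 + 2191) = (-1654 + ((-4 - 1*(-1)) + (884 + 735)))*(4479 + 2191) = (-1654 + ((-4 + 1) + 1619))*6670 = (-1654 + (-3 + 1619))*6670 = (-1654 + 1616)*6670 = -38*6670 = -253460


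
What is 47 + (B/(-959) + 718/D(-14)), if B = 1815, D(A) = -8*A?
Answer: 395247/7672 ≈ 51.518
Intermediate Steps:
47 + (B/(-959) + 718/D(-14)) = 47 + (1815/(-959) + 718/((-8*(-14)))) = 47 + (1815*(-1/959) + 718/112) = 47 + (-1815/959 + 718*(1/112)) = 47 + (-1815/959 + 359/56) = 47 + 34663/7672 = 395247/7672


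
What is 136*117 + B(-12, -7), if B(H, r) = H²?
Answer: 16056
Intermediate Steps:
136*117 + B(-12, -7) = 136*117 + (-12)² = 15912 + 144 = 16056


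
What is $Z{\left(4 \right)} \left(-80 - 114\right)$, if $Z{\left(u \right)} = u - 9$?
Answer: $970$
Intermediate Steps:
$Z{\left(u \right)} = -9 + u$
$Z{\left(4 \right)} \left(-80 - 114\right) = \left(-9 + 4\right) \left(-80 - 114\right) = \left(-5\right) \left(-194\right) = 970$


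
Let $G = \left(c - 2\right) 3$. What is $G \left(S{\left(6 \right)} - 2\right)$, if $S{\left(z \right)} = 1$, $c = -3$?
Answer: $15$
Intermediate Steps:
$G = -15$ ($G = \left(-3 - 2\right) 3 = \left(-5\right) 3 = -15$)
$G \left(S{\left(6 \right)} - 2\right) = - 15 \left(1 - 2\right) = \left(-15\right) \left(-1\right) = 15$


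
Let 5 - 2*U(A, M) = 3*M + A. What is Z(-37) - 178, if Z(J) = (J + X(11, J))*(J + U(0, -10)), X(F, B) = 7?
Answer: 407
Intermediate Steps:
U(A, M) = 5/2 - 3*M/2 - A/2 (U(A, M) = 5/2 - (3*M + A)/2 = 5/2 - (A + 3*M)/2 = 5/2 + (-3*M/2 - A/2) = 5/2 - 3*M/2 - A/2)
Z(J) = (7 + J)*(35/2 + J) (Z(J) = (J + 7)*(J + (5/2 - 3/2*(-10) - ½*0)) = (7 + J)*(J + (5/2 + 15 + 0)) = (7 + J)*(J + 35/2) = (7 + J)*(35/2 + J))
Z(-37) - 178 = (245/2 + (-37)² + (49/2)*(-37)) - 178 = (245/2 + 1369 - 1813/2) - 178 = 585 - 178 = 407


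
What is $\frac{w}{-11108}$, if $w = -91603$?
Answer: $\frac{91603}{11108} \approx 8.2466$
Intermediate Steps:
$\frac{w}{-11108} = - \frac{91603}{-11108} = \left(-91603\right) \left(- \frac{1}{11108}\right) = \frac{91603}{11108}$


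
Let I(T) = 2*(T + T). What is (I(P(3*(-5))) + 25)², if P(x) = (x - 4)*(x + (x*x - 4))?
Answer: 244328161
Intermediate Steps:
P(x) = (-4 + x)*(-4 + x + x²) (P(x) = (-4 + x)*(x + (x² - 4)) = (-4 + x)*(x + (-4 + x²)) = (-4 + x)*(-4 + x + x²))
I(T) = 4*T (I(T) = 2*(2*T) = 4*T)
(I(P(3*(-5))) + 25)² = (4*(16 + (3*(-5))³ - 24*(-5) - 3*(3*(-5))²) + 25)² = (4*(16 + (-15)³ - 8*(-15) - 3*(-15)²) + 25)² = (4*(16 - 3375 + 120 - 3*225) + 25)² = (4*(16 - 3375 + 120 - 675) + 25)² = (4*(-3914) + 25)² = (-15656 + 25)² = (-15631)² = 244328161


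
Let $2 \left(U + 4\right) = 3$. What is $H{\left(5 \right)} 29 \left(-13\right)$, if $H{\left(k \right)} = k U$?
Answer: $\frac{9425}{2} \approx 4712.5$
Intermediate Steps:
$U = - \frac{5}{2}$ ($U = -4 + \frac{1}{2} \cdot 3 = -4 + \frac{3}{2} = - \frac{5}{2} \approx -2.5$)
$H{\left(k \right)} = - \frac{5 k}{2}$ ($H{\left(k \right)} = k \left(- \frac{5}{2}\right) = - \frac{5 k}{2}$)
$H{\left(5 \right)} 29 \left(-13\right) = \left(- \frac{5}{2}\right) 5 \cdot 29 \left(-13\right) = \left(- \frac{25}{2}\right) 29 \left(-13\right) = \left(- \frac{725}{2}\right) \left(-13\right) = \frac{9425}{2}$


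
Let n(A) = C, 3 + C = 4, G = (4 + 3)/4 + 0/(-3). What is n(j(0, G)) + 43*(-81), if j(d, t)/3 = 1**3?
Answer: -3482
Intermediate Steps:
G = 7/4 (G = 7*(1/4) + 0*(-1/3) = 7/4 + 0 = 7/4 ≈ 1.7500)
C = 1 (C = -3 + 4 = 1)
j(d, t) = 3 (j(d, t) = 3*1**3 = 3*1 = 3)
n(A) = 1
n(j(0, G)) + 43*(-81) = 1 + 43*(-81) = 1 - 3483 = -3482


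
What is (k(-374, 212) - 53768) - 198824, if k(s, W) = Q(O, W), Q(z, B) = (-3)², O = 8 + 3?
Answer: -252583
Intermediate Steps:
O = 11
Q(z, B) = 9
k(s, W) = 9
(k(-374, 212) - 53768) - 198824 = (9 - 53768) - 198824 = -53759 - 198824 = -252583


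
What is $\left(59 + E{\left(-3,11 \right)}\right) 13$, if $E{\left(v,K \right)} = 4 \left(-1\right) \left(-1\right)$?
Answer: $819$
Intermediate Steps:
$E{\left(v,K \right)} = 4$ ($E{\left(v,K \right)} = \left(-4\right) \left(-1\right) = 4$)
$\left(59 + E{\left(-3,11 \right)}\right) 13 = \left(59 + 4\right) 13 = 63 \cdot 13 = 819$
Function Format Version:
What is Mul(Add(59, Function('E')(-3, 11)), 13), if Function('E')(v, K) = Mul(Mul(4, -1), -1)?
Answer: 819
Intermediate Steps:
Function('E')(v, K) = 4 (Function('E')(v, K) = Mul(-4, -1) = 4)
Mul(Add(59, Function('E')(-3, 11)), 13) = Mul(Add(59, 4), 13) = Mul(63, 13) = 819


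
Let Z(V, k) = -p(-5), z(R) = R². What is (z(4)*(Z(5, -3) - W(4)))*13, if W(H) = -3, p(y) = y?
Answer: 1664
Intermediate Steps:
Z(V, k) = 5 (Z(V, k) = -1*(-5) = 5)
(z(4)*(Z(5, -3) - W(4)))*13 = (4²*(5 - 1*(-3)))*13 = (16*(5 + 3))*13 = (16*8)*13 = 128*13 = 1664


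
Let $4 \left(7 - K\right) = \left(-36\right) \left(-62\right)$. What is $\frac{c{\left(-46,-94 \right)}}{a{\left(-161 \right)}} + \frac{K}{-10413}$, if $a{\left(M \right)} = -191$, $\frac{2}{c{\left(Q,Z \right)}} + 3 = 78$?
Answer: $\frac{2624083}{49722075} \approx 0.052775$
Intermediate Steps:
$c{\left(Q,Z \right)} = \frac{2}{75}$ ($c{\left(Q,Z \right)} = \frac{2}{-3 + 78} = \frac{2}{75}$)
$K = -551$ ($K = 7 - \frac{\left(-36\right) \left(-62\right)}{4} = 7 - 558 = -551$)
$\frac{c{\left(-46,-94 \right)}}{a{\left(-161 \right)}} + \frac{K}{-10413} = \frac{2}{75 \left(-191\right)} - \frac{551}{-10413} = \frac{2}{75} \left(- \frac{1}{191}\right) - - \frac{551}{10413} = - \frac{2}{14325} + \frac{551}{10413} = \frac{2624083}{49722075}$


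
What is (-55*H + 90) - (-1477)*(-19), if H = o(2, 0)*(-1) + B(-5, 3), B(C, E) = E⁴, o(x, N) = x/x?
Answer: -32373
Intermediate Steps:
o(x, N) = 1
H = 80 (H = 1*(-1) + 3⁴ = -1 + 81 = 80)
(-55*H + 90) - (-1477)*(-19) = (-55*80 + 90) - (-1477)*(-19) = (-4400 + 90) - 1*28063 = -4310 - 28063 = -32373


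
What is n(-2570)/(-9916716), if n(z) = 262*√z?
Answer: -131*I*√2570/4958358 ≈ -0.0013394*I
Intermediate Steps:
n(-2570)/(-9916716) = (262*√(-2570))/(-9916716) = (262*(I*√2570))*(-1/9916716) = (262*I*√2570)*(-1/9916716) = -131*I*√2570/4958358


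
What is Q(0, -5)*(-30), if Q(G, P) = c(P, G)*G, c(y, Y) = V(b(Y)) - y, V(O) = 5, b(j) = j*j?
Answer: 0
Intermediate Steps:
b(j) = j**2
c(y, Y) = 5 - y
Q(G, P) = G*(5 - P) (Q(G, P) = (5 - P)*G = G*(5 - P))
Q(0, -5)*(-30) = (0*(5 - 1*(-5)))*(-30) = (0*(5 + 5))*(-30) = (0*10)*(-30) = 0*(-30) = 0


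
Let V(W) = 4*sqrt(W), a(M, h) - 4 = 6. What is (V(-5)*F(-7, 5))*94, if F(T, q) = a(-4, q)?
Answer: 3760*I*sqrt(5) ≈ 8407.6*I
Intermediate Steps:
a(M, h) = 10 (a(M, h) = 4 + 6 = 10)
F(T, q) = 10
(V(-5)*F(-7, 5))*94 = ((4*sqrt(-5))*10)*94 = ((4*(I*sqrt(5)))*10)*94 = ((4*I*sqrt(5))*10)*94 = (40*I*sqrt(5))*94 = 3760*I*sqrt(5)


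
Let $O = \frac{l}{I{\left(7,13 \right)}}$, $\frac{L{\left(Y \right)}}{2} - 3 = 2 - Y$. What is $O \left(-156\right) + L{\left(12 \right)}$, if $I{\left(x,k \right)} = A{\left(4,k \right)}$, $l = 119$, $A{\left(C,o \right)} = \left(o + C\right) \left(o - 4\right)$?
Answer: $- \frac{406}{3} \approx -135.33$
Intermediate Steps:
$A{\left(C,o \right)} = \left(-4 + o\right) \left(C + o\right)$ ($A{\left(C,o \right)} = \left(C + o\right) \left(-4 + o\right) = \left(-4 + o\right) \left(C + o\right)$)
$I{\left(x,k \right)} = -16 + k^{2}$ ($I{\left(x,k \right)} = k^{2} - 16 - 4 k + 4 k = -16 + k^{2}$)
$L{\left(Y \right)} = 10 - 2 Y$ ($L{\left(Y \right)} = 6 + 2 \left(2 - Y\right) = 6 - \left(-4 + 2 Y\right) = 10 - 2 Y$)
$O = \frac{7}{9}$ ($O = \frac{119}{-16 + 13^{2}} = \frac{119}{-16 + 169} = \frac{119}{153} = 119 \cdot \frac{1}{153} = \frac{7}{9} \approx 0.77778$)
$O \left(-156\right) + L{\left(12 \right)} = \frac{7}{9} \left(-156\right) + \left(10 - 24\right) = - \frac{364}{3} + \left(10 - 24\right) = - \frac{364}{3} - 14 = - \frac{406}{3}$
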